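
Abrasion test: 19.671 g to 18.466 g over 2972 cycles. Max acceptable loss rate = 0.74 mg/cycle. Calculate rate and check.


Loss = 19.671 - 18.466 = 1.205 g
Rate = 1.205 g / 2972 cycles x 1000 = 0.405 mg/cycle
Max = 0.74 mg/cycle
Passes: Yes


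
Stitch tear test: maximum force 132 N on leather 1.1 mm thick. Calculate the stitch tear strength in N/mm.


120.0 N/mm


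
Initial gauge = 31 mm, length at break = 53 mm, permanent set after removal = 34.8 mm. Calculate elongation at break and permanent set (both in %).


Elongation at break = (53 - 31) / 31 x 100 = 71.0%
Permanent set = (34.8 - 31) / 31 x 100 = 12.3%


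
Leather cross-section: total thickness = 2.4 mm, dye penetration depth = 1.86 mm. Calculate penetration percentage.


77.5%

Penetration% = 1.86 / 2.4 x 100
Penetration = 77.5%


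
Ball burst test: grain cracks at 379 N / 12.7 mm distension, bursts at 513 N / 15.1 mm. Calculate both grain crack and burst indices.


Crack index = 29.8 N/mm
Burst index = 34.0 N/mm

Crack index = 379 / 12.7 = 29.8 N/mm
Burst index = 513 / 15.1 = 34.0 N/mm


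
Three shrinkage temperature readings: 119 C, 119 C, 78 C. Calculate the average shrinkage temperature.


105.3 C

Average = (119 + 119 + 78) / 3
Average = 316 / 3 = 105.3 C


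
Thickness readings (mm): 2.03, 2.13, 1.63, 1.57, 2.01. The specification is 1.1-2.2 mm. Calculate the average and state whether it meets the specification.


Average = 1.87 mm
Within specification: Yes

Sum = 9.37
Average = 9.37 / 5 = 1.87 mm
Specification range: 1.1 to 2.2 mm
Within spec: Yes


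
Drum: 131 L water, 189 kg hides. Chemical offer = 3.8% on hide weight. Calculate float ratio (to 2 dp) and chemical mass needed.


Float ratio = 131 / 189 = 0.69
Chemical = 189 x 3.8 / 100 = 7.182 kg


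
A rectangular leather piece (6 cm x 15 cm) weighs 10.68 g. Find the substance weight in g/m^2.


Area = 6 x 15 = 90 cm^2
SW = 10.68 / 90 x 10000 = 1186.7 g/m^2


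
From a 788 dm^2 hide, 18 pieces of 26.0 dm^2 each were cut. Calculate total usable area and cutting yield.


Usable area = 468.0 dm^2
Yield = 59.4%


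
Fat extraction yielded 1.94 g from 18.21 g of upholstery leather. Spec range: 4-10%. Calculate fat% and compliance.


Fat content = 10.7%
Compliant: No

Fat% = 1.94 / 18.21 x 100 = 10.7%
Spec range: 4-10%
Compliant: No


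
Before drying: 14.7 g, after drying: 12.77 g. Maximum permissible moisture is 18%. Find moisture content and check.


Moisture content = 13.1%
Acceptable: Yes


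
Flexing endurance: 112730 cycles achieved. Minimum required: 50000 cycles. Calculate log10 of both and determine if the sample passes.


Achieved: log10 = 5.05
Required: log10 = 4.70
Passes: Yes


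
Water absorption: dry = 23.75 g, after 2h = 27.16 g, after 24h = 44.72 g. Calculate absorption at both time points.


2h absorption = 14.4%
24h absorption = 88.3%

WA (2h) = (27.16 - 23.75) / 23.75 x 100 = 14.4%
WA (24h) = (44.72 - 23.75) / 23.75 x 100 = 88.3%


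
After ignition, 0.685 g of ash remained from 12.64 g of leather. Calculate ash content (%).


Ash% = 0.685 / 12.64 x 100
Ash% = 5.42%


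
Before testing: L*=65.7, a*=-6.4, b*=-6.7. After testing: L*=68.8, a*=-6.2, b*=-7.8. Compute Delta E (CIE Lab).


dL = 68.8 - 65.7 = 3.1
da = -6.2 - (-6.4) = 0.2
db = -7.8 - (-6.7) = -1.1
dE = sqrt((3.1)^2 + (0.2)^2 + (-1.1)^2) = 3.30


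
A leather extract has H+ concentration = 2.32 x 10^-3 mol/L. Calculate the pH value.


pH = -log10[H+]
pH = -log10(2.32 x 10^-3) = 2.63


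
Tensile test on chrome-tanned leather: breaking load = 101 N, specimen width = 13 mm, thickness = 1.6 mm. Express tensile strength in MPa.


4.86 MPa

Cross-section = 13 x 1.6 = 20.8 mm^2
TS = 101 / 20.8 = 4.86 MPa
(1 N/mm^2 = 1 MPa)


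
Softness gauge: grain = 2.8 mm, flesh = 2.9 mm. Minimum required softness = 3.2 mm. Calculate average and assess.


Average softness = 2.85 mm
Meets requirement: No

Average = (2.8 + 2.9) / 2 = 2.85 mm
Minimum = 3.2 mm
Meets requirement: No


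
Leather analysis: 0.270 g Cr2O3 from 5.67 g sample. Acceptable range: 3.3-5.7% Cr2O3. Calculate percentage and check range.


Cr2O3% = 0.270 / 5.67 x 100 = 4.76%
Acceptable range: 3.3 to 5.7%
Within range: Yes


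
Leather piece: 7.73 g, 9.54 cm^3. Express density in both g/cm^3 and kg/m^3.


0.810 g/cm^3
810 kg/m^3

Density = 7.73 / 9.54 = 0.810 g/cm^3
Convert: 0.810 x 1000 = 810 kg/m^3


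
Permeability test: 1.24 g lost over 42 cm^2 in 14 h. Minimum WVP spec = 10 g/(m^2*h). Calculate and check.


WVP = 21.09 g/(m^2*h)
Meets specification: Yes

WVP = 1.24 / (42 x 14) x 10000 = 21.09 g/(m^2*h)
Minimum: 10 g/(m^2*h)
Meets spec: Yes


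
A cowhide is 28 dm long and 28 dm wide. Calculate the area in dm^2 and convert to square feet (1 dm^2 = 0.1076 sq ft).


784 dm^2
84.36 sq ft

Area = 28 x 28 = 784 dm^2
Conversion: 784 x 0.1076 = 84.36 sq ft


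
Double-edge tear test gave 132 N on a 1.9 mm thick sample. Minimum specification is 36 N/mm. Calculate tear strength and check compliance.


Tear strength = 132 / 1.9 = 69.5 N/mm
Required minimum = 36 N/mm
Compliant: Yes


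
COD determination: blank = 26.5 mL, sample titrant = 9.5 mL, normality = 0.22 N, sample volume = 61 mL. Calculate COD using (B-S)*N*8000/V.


490.5 mg/L

COD = (26.5 - 9.5) x 0.22 x 8000 / 61
COD = 17.0 x 0.22 x 8000 / 61
COD = 490.5 mg/L


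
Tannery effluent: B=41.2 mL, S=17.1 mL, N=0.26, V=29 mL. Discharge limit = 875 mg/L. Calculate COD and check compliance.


COD = (41.2 - 17.1) x 0.26 x 8000 / 29 = 1728.6 mg/L
Limit: 875 mg/L
Compliant: No


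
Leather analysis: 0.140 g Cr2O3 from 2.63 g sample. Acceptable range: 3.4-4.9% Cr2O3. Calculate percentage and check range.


Cr2O3 = 5.32%
Within range: No

Cr2O3% = 0.140 / 2.63 x 100 = 5.32%
Acceptable range: 3.4 to 4.9%
Within range: No


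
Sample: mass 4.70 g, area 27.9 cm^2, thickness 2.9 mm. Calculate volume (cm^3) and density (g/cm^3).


Volume = 8.091 cm^3
Density = 0.581 g/cm^3


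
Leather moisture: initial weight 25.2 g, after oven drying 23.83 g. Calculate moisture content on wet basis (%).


5.4%


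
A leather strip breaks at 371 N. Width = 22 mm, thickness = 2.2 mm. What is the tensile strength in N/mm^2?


Cross-sectional area = 22 x 2.2 = 48.4 mm^2
Tensile strength = 371 / 48.4 = 7.67 N/mm^2


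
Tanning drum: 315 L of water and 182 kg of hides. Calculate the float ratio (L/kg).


1.7

Float ratio = water / hide weight
Ratio = 315 / 182 = 1.7


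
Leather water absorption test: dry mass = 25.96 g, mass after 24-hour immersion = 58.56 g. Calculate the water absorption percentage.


Water absorbed = 58.56 - 25.96 = 32.60 g
WA% = 32.60 / 25.96 x 100 = 125.6%


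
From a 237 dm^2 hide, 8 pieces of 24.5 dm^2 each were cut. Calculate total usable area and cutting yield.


Total usable = 8 x 24.5 = 196.0 dm^2
Yield = 196.0 / 237 x 100 = 82.7%


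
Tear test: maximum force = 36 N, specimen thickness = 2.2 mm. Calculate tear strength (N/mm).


Tear strength = force / thickness
Tear = 36 / 2.2 = 16.4 N/mm


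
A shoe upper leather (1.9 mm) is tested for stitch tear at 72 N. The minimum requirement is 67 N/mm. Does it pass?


STS = 72 / 1.9 = 37.9 N/mm
Minimum required: 67 N/mm
Passes: No


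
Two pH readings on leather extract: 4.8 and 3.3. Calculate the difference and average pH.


Difference = 1.5
Average pH = 4.05


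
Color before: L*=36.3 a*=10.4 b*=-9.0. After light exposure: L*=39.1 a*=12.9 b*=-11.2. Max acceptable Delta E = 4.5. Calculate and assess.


Delta E = 4.35
Passes: Yes


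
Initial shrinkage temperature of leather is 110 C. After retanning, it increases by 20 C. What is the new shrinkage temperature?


130 C

New Ts = 110 + 20 = 130 C


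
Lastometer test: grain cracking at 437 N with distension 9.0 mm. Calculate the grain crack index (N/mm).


Grain crack index = force / distension
Index = 437 / 9.0 = 48.6 N/mm


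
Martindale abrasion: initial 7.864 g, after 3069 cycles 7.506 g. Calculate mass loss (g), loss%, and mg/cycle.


Loss = 7.864 - 7.506 = 0.358 g
Loss% = 0.358 / 7.864 x 100 = 4.55%
Rate = 0.358 / 3069 x 1000 = 0.117 mg/cycle


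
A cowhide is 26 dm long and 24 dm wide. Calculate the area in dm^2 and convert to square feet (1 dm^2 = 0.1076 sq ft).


Area = 26 x 24 = 624 dm^2
Conversion: 624 x 0.1076 = 67.14 sq ft


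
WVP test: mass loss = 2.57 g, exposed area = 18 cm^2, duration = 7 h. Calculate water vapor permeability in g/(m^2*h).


203.97 g/(m^2*h)


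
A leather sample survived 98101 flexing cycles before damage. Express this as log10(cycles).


log10(98101) = 4.99


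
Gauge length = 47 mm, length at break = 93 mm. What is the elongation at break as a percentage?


97.9%

Extension = 93 - 47 = 46 mm
Elongation = 46 / 47 x 100 = 97.9%


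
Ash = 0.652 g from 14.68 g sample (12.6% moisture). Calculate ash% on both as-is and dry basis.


As-is ash = 4.44%
Dry-basis ash = 5.08%


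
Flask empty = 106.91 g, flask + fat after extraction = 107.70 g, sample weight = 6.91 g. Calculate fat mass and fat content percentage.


Fat mass = 107.70 - 106.91 = 0.79 g
Fat% = 0.79 / 6.91 x 100 = 11.4%


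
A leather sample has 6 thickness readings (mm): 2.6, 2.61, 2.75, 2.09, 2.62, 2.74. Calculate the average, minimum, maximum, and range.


Sum = 15.41
Average = 15.41 / 6 = 2.57 mm
Minimum = 2.09 mm
Maximum = 2.75 mm
Range = 2.75 - 2.09 = 0.66 mm


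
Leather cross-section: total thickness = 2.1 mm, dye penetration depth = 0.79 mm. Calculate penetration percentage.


37.6%


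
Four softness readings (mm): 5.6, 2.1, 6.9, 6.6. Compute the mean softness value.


Sum = 5.6 + 2.1 + 6.9 + 6.6
Mean = 21.2 / 4 = 5.30 mm


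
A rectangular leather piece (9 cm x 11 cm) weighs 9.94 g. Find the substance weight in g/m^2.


1004.0 g/m^2


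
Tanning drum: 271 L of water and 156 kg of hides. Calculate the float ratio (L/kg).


1.7

Float ratio = water / hide weight
Ratio = 271 / 156 = 1.7


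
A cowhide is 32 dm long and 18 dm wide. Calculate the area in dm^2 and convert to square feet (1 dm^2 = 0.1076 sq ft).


576 dm^2
61.98 sq ft

Area = 32 x 18 = 576 dm^2
Conversion: 576 x 0.1076 = 61.98 sq ft


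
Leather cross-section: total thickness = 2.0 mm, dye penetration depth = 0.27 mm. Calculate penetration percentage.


13.5%

Penetration% = 0.27 / 2.0 x 100
Penetration = 13.5%


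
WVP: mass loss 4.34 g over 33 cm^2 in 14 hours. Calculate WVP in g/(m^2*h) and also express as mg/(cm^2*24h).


WVP = 4.34 / (33 x 14) x 10000 = 93.94 g/(m^2*h)
Mass loss in mg = 4.34 x 1000 = 4340 mg
Per cm^2 per 24h in mg: 4340 x 24 / (33 x 14) = 104160 / 462 = 225.45 mg/(cm^2*24h)


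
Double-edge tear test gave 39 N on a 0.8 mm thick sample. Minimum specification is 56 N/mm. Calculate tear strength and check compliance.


Tear strength = 39 / 0.8 = 48.8 N/mm
Required minimum = 56 N/mm
Compliant: No


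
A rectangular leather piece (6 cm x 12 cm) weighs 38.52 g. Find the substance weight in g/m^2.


Area = 6 x 12 = 72 cm^2
SW = 38.52 / 72 x 10000 = 5350.0 g/m^2


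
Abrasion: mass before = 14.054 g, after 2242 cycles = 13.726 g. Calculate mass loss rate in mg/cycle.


Mass loss = 14.054 - 13.726 = 0.328 g
Rate = 0.328 / 2242 x 1000 = 0.146 mg/cycle


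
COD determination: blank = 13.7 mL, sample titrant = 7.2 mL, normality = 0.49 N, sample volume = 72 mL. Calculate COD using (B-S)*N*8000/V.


COD = (13.7 - 7.2) x 0.49 x 8000 / 72
COD = 6.5 x 0.49 x 8000 / 72
COD = 353.9 mg/L


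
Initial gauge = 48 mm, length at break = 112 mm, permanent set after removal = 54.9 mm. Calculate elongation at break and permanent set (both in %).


Elongation at break = (112 - 48) / 48 x 100 = 133.3%
Permanent set = (54.9 - 48) / 48 x 100 = 14.4%


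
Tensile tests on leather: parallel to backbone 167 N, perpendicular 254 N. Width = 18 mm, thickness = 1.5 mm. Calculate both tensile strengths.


Parallel = 6.19 N/mm^2
Perpendicular = 9.41 N/mm^2


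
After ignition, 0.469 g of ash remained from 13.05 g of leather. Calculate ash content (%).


3.59%


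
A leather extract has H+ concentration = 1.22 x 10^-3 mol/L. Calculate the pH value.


pH = 2.91

pH = -log10[H+]
pH = -log10(1.22 x 10^-3) = 2.91


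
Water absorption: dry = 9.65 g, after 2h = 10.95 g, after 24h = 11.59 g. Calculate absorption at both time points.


WA (2h) = (10.95 - 9.65) / 9.65 x 100 = 13.5%
WA (24h) = (11.59 - 9.65) / 9.65 x 100 = 20.1%


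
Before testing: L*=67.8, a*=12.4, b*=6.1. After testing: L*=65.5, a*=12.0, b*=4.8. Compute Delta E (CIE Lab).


Delta E = 2.67

dL = 65.5 - 67.8 = -2.3
da = 12.0 - 12.4 = -0.4
db = 4.8 - 6.1 = -1.3
dE = sqrt((-2.3)^2 + (-0.4)^2 + (-1.3)^2) = 2.67


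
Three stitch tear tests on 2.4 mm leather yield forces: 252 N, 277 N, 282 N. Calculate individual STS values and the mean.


STS1 = 252 / 2.4 = 105.0 N/mm
STS2 = 277 / 2.4 = 115.4 N/mm
STS3 = 282 / 2.4 = 117.5 N/mm
Mean = (105.0 + 115.4 + 117.5) / 3 = 112.6 N/mm


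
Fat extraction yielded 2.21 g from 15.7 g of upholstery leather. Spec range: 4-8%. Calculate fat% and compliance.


Fat content = 14.1%
Compliant: No


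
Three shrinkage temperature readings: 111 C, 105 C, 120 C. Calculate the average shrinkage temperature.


Average = (111 + 105 + 120) / 3
Average = 336 / 3 = 112.0 C


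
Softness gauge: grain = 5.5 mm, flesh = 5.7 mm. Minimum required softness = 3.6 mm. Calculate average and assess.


Average = (5.5 + 5.7) / 2 = 5.60 mm
Minimum = 3.6 mm
Meets requirement: Yes


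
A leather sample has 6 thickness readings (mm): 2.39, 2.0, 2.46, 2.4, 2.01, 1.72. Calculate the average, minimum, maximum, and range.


Average = 2.16 mm
Min = 1.72 mm
Max = 2.46 mm
Range = 0.74 mm


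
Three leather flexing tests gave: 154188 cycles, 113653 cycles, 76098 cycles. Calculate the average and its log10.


Average = (154188 + 113653 + 76098) / 3 = 114646 cycles
log10(114646) = 5.06


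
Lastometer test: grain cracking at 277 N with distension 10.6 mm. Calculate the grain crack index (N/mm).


Grain crack index = force / distension
Index = 277 / 10.6 = 26.1 N/mm


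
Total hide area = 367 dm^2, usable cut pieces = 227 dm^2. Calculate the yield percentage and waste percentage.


Yield = 61.9%
Waste = 38.1%


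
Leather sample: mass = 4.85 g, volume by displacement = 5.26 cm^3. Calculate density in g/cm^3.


Density = mass / volume
Density = 4.85 / 5.26 = 0.922 g/cm^3


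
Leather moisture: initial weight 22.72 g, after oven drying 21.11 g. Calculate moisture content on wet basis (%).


7.1%

Moisture = 22.72 - 21.11 = 1.61 g
MC = 1.61 / 22.72 x 100 = 7.1%


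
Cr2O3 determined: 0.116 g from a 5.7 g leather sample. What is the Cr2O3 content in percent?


Cr2O3% = 0.116 / 5.7 x 100
Cr2O3% = 2.04%


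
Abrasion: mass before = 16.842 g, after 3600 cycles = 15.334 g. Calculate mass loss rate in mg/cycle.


0.419 mg/cycle


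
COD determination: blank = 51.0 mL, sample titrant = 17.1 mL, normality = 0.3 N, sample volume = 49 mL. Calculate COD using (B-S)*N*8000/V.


COD = (51.0 - 17.1) x 0.3 x 8000 / 49
COD = 33.9 x 0.3 x 8000 / 49
COD = 1660.4 mg/L


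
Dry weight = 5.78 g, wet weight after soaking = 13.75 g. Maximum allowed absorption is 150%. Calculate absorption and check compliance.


WA = (13.75 - 5.78) / 5.78 x 100 = 137.9%
Maximum allowed: 150%
Compliant: Yes


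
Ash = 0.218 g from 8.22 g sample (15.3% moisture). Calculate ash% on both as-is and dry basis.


As-is ash% = 0.218 / 8.22 x 100 = 2.65%
Dry mass = 8.22 x (100 - 15.3) / 100 = 6.96234 g
Dry-basis ash% = 0.218 / 6.96234 x 100 = 3.13%


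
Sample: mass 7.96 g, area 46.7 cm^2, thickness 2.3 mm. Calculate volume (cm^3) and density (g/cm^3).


Volume = 10.741 cm^3
Density = 0.741 g/cm^3

Thickness in cm = 2.3 / 10 = 0.23 cm
Volume = 46.7 x 0.23 = 10.741 cm^3
Density = 7.96 / 10.741 = 0.741 g/cm^3


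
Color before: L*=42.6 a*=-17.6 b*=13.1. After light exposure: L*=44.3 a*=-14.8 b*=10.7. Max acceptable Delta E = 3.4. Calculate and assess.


Delta E = 4.06
Passes: No


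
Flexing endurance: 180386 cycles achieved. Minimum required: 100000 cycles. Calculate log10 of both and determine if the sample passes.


Achieved: log10 = 5.26
Required: log10 = 5.00
Passes: Yes


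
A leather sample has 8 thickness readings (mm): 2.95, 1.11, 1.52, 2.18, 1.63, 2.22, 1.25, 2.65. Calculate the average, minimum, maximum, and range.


Average = 1.94 mm
Min = 1.11 mm
Max = 2.95 mm
Range = 1.84 mm

Sum = 15.51
Average = 15.51 / 8 = 1.94 mm
Minimum = 1.11 mm
Maximum = 2.95 mm
Range = 2.95 - 1.11 = 1.84 mm


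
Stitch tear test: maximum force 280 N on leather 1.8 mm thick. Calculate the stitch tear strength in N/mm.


Stitch tear strength = force / thickness
STS = 280 / 1.8 = 155.6 N/mm


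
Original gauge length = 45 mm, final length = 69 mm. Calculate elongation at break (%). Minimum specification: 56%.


Elongation = 53.3%
Meets spec: No

Extension = 69 - 45 = 24 mm
Elongation = 24 / 45 x 100 = 53.3%
Minimum required: 56%
Meets specification: No


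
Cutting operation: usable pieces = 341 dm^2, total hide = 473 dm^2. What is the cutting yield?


72.1%


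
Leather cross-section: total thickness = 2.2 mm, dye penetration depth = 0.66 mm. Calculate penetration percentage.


Penetration% = 0.66 / 2.2 x 100
Penetration = 30.0%


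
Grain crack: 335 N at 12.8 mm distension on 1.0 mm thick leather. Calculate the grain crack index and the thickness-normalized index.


Crack index = 26.2 N/mm
Normalized index = 26.2 N/mm per mm


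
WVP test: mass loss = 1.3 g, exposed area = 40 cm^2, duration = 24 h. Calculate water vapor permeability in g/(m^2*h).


13.54 g/(m^2*h)

WVP = mass_loss / (area x time) x 10000
WVP = 1.3 / (40 x 24) x 10000
WVP = 1.3 / 960 x 10000 = 13.54 g/(m^2*h)


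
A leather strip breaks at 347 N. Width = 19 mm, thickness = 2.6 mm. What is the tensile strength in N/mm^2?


Cross-sectional area = 19 x 2.6 = 49.4 mm^2
Tensile strength = 347 / 49.4 = 7.02 N/mm^2


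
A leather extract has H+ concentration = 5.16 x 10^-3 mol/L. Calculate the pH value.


pH = -log10[H+]
pH = -log10(5.16 x 10^-3) = 2.29


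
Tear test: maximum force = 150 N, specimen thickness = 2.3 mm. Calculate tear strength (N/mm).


Tear strength = force / thickness
Tear = 150 / 2.3 = 65.2 N/mm


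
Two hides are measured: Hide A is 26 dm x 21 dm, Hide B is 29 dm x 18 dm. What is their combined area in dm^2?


Hide A area = 26 x 21 = 546 dm^2
Hide B area = 29 x 18 = 522 dm^2
Total = 546 + 522 = 1068 dm^2


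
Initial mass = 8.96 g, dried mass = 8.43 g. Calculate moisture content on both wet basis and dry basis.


Moisture lost = 8.96 - 8.43 = 0.53 g
Wet basis MC = 0.53 / 8.96 x 100 = 5.9%
Dry basis MC = 0.53 / 8.43 x 100 = 6.3%


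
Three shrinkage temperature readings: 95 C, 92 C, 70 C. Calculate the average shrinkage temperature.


Average = (95 + 92 + 70) / 3
Average = 257 / 3 = 85.7 C


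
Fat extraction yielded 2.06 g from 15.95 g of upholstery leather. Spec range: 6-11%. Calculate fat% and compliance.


Fat% = 2.06 / 15.95 x 100 = 12.9%
Spec range: 6-11%
Compliant: No


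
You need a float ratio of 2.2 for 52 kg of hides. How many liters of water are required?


Water = hide weight x target ratio
Water = 52 x 2.2 = 114.4 L


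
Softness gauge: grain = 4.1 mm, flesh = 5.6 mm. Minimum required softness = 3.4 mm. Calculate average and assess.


Average = (4.1 + 5.6) / 2 = 4.85 mm
Minimum = 3.4 mm
Meets requirement: Yes


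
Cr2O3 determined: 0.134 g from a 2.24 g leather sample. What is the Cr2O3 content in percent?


5.98%

Cr2O3% = 0.134 / 2.24 x 100
Cr2O3% = 5.98%


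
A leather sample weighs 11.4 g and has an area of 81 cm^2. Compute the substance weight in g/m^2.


1407.4 g/m^2


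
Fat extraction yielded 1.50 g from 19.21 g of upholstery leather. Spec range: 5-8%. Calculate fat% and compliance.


Fat content = 7.8%
Compliant: Yes

Fat% = 1.50 / 19.21 x 100 = 7.8%
Spec range: 5-8%
Compliant: Yes


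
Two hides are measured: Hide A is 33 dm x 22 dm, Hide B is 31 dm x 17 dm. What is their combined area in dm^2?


Hide A area = 33 x 22 = 726 dm^2
Hide B area = 31 x 17 = 527 dm^2
Total = 726 + 527 = 1253 dm^2


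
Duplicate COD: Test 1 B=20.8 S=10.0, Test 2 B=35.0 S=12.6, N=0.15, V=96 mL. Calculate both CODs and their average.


COD1 = 135.0 mg/L
COD2 = 280.0 mg/L
Average = 207.5 mg/L


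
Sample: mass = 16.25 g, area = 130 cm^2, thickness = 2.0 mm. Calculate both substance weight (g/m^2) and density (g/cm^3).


Substance weight = 1250.0 g/m^2
Density = 0.625 g/cm^3


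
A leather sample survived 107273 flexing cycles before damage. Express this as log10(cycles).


log10(107273) = 5.03


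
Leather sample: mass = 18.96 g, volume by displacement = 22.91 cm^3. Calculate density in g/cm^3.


Density = mass / volume
Density = 18.96 / 22.91 = 0.828 g/cm^3


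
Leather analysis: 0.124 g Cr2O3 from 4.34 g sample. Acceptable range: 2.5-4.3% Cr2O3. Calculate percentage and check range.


Cr2O3% = 0.124 / 4.34 x 100 = 2.86%
Acceptable range: 2.5 to 4.3%
Within range: Yes


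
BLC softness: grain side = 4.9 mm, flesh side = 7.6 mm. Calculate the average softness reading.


Average = (4.9 + 7.6) / 2
Average = 6.25 mm


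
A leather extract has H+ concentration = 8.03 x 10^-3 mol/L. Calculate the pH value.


pH = 2.10

pH = -log10[H+]
pH = -log10(8.03 x 10^-3) = 2.10


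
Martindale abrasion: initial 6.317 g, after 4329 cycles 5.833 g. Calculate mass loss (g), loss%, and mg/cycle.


Loss = 6.317 - 5.833 = 0.484 g
Loss% = 0.484 / 6.317 x 100 = 7.66%
Rate = 0.484 / 4329 x 1000 = 0.112 mg/cycle


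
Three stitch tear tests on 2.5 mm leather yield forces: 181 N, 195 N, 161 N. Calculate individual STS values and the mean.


STS1 = 181 / 2.5 = 72.4 N/mm
STS2 = 195 / 2.5 = 78.0 N/mm
STS3 = 161 / 2.5 = 64.4 N/mm
Mean = (72.4 + 78.0 + 64.4) / 3 = 71.6 N/mm


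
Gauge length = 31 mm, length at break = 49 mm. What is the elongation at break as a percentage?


58.1%

Extension = 49 - 31 = 18 mm
Elongation = 18 / 31 x 100 = 58.1%


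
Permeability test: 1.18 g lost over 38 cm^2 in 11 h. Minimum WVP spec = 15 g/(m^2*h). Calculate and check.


WVP = 1.18 / (38 x 11) x 10000 = 28.23 g/(m^2*h)
Minimum: 15 g/(m^2*h)
Meets spec: Yes


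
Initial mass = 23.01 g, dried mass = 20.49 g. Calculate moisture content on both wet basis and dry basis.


Wet basis = 11.0%
Dry basis = 12.3%


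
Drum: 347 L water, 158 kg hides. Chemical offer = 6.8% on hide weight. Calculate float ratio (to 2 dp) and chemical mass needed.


Float ratio = 2.20
Chemical needed = 10.744 kg

Float ratio = 347 / 158 = 2.20
Chemical = 158 x 6.8 / 100 = 10.744 kg


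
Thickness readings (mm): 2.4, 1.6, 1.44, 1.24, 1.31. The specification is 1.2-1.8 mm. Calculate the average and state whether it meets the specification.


Sum = 7.99
Average = 7.99 / 5 = 1.60 mm
Specification range: 1.2 to 1.8 mm
Within spec: Yes


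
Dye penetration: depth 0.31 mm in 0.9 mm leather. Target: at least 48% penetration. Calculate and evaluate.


Penetration = 34.4%
Meets target: No

Penetration = 0.31 / 0.9 x 100 = 34.4%
Target: 48%
Meets target: No


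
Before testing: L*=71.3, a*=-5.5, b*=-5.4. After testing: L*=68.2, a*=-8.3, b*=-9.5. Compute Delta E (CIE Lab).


dL = 68.2 - 71.3 = -3.1
da = -8.3 - (-5.5) = -2.8
db = -9.5 - (-5.4) = -4.1
dE = sqrt((-3.1)^2 + (-2.8)^2 + (-4.1)^2) = 5.85


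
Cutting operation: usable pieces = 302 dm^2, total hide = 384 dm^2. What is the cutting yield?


Yield = usable / total x 100
Yield = 302 / 384 x 100 = 78.6%


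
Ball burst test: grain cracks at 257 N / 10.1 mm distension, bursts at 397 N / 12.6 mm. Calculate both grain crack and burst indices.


Crack index = 257 / 10.1 = 25.4 N/mm
Burst index = 397 / 12.6 = 31.5 N/mm


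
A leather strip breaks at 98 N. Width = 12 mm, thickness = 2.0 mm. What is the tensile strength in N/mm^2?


4.08 N/mm^2


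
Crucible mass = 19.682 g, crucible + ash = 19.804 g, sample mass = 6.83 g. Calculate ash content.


Ash mass = 19.804 - 19.682 = 0.122 g
Ash% = 0.122 / 6.83 x 100 = 1.79%


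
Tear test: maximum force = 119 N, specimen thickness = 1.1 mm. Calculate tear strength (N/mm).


Tear strength = force / thickness
Tear = 119 / 1.1 = 108.2 N/mm


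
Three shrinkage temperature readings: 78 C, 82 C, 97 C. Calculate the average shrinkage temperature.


Average = (78 + 82 + 97) / 3
Average = 257 / 3 = 85.7 C


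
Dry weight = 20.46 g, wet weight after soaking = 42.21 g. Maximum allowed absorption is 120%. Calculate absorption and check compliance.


Absorption = 106.3%
Compliant: Yes


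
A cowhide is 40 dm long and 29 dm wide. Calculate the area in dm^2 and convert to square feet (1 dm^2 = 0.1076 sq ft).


1160 dm^2
124.82 sq ft

Area = 40 x 29 = 1160 dm^2
Conversion: 1160 x 0.1076 = 124.82 sq ft


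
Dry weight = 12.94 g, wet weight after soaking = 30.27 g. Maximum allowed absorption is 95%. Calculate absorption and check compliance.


WA = (30.27 - 12.94) / 12.94 x 100 = 133.9%
Maximum allowed: 95%
Compliant: No


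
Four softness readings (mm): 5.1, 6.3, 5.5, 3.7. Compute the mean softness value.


Sum = 5.1 + 6.3 + 5.5 + 3.7
Mean = 20.6 / 4 = 5.15 mm


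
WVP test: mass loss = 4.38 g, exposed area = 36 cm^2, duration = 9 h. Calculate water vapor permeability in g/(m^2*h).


WVP = mass_loss / (area x time) x 10000
WVP = 4.38 / (36 x 9) x 10000
WVP = 4.38 / 324 x 10000 = 135.19 g/(m^2*h)


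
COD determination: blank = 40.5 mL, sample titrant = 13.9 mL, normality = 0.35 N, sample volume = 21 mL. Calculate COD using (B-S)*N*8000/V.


3546.7 mg/L

COD = (40.5 - 13.9) x 0.35 x 8000 / 21
COD = 26.6 x 0.35 x 8000 / 21
COD = 3546.7 mg/L


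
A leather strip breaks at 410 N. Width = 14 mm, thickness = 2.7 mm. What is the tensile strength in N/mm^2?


Cross-sectional area = 14 x 2.7 = 37.8 mm^2
Tensile strength = 410 / 37.8 = 10.85 N/mm^2


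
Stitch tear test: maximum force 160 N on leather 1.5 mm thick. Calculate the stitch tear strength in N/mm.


106.7 N/mm


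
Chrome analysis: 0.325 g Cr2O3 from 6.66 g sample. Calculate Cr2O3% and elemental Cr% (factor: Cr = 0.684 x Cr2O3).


Cr2O3% = 0.325 / 6.66 x 100 = 4.88%
Cr% = 4.88 x 0.684 = 3.34%


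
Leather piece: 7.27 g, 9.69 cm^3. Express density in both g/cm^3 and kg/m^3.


Density = 7.27 / 9.69 = 0.750 g/cm^3
Convert: 0.750 x 1000 = 750 kg/m^3


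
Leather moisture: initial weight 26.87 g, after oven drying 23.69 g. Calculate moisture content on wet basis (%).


11.8%

Moisture = 26.87 - 23.69 = 3.18 g
MC = 3.18 / 26.87 x 100 = 11.8%


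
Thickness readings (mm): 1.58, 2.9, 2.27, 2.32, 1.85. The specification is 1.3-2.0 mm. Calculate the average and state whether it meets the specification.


Average = 2.18 mm
Within specification: No


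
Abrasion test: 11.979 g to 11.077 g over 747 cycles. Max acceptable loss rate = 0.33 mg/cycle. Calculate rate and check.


Rate = 1.207 mg/cycle
Passes: No


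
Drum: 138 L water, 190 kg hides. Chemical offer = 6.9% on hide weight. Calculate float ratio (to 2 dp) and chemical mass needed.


Float ratio = 0.73
Chemical needed = 13.11 kg


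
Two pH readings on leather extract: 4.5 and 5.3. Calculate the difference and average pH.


Difference = |4.5 - 5.3| = 0.8
Average = (4.5 + 5.3) / 2 = 4.90


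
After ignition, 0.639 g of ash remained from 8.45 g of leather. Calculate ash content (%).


Ash% = 0.639 / 8.45 x 100
Ash% = 7.56%


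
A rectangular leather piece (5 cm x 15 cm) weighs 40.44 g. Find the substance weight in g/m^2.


5392.0 g/m^2


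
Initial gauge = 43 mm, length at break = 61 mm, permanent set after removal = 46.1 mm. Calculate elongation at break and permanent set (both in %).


Elongation at break = 41.9%
Permanent set = 7.2%

Elongation at break = (61 - 43) / 43 x 100 = 41.9%
Permanent set = (46.1 - 43) / 43 x 100 = 7.2%


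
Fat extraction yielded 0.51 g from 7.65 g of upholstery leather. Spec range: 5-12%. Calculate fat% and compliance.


Fat content = 6.7%
Compliant: Yes

Fat% = 0.51 / 7.65 x 100 = 6.7%
Spec range: 5-12%
Compliant: Yes


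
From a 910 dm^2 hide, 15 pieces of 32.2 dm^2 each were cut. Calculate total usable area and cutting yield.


Total usable = 15 x 32.2 = 483.0 dm^2
Yield = 483.0 / 910 x 100 = 53.1%


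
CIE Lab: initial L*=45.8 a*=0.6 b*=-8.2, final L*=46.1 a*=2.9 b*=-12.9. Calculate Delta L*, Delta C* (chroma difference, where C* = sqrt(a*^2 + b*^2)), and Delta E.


Delta L* = 46.1 - 45.8 = 0.3
C1* = sqrt((0.6)^2 + (-8.2)^2) = 8.222
C2* = sqrt((2.9)^2 + (-12.9)^2) = 13.222
Delta C* = 13.222 - 8.222 = 5.00
Delta E = sqrt((0.3)^2 + (2.3)^2 + (-4.7)^2) = 5.24


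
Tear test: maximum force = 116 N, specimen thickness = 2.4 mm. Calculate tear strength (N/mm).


Tear strength = force / thickness
Tear = 116 / 2.4 = 48.3 N/mm


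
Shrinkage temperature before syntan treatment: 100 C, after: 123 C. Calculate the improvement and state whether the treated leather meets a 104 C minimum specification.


Improvement = 123 - 100 = 23 C
Spec check: 123 C >= 104 C? Yes


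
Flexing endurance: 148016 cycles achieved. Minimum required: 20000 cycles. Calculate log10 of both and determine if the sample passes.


Achieved: log10 = 5.17
Required: log10 = 4.30
Passes: Yes

log10(148016) = 5.17
log10(20000) = 4.30
Passes: Yes


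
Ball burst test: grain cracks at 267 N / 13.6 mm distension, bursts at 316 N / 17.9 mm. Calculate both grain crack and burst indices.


Crack index = 267 / 13.6 = 19.6 N/mm
Burst index = 316 / 17.9 = 17.7 N/mm


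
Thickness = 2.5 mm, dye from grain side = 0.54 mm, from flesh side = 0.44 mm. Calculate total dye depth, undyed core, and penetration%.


Total dyed = 0.54 + 0.44 = 0.98 mm
Undyed core = 2.5 - 0.98 = 1.52 mm
Penetration = 0.98 / 2.5 x 100 = 39.2%


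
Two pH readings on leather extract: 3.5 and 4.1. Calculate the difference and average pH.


Difference = 0.6
Average pH = 3.80

Difference = |3.5 - 4.1| = 0.6
Average = (3.5 + 4.1) / 2 = 3.80


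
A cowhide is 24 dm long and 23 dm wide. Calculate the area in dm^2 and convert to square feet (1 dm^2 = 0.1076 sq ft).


552 dm^2
59.40 sq ft

Area = 24 x 23 = 552 dm^2
Conversion: 552 x 0.1076 = 59.40 sq ft


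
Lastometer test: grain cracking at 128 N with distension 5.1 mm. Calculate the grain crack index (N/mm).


Grain crack index = force / distension
Index = 128 / 5.1 = 25.1 N/mm


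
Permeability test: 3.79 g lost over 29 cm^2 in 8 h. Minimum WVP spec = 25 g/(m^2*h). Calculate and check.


WVP = 163.36 g/(m^2*h)
Meets specification: Yes

WVP = 3.79 / (29 x 8) x 10000 = 163.36 g/(m^2*h)
Minimum: 25 g/(m^2*h)
Meets spec: Yes


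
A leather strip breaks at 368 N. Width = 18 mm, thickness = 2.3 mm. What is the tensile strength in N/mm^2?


Cross-sectional area = 18 x 2.3 = 41.4 mm^2
Tensile strength = 368 / 41.4 = 8.89 N/mm^2


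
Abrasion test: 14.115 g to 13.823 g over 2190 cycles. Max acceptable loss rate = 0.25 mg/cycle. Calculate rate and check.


Loss = 14.115 - 13.823 = 0.292 g
Rate = 0.292 g / 2190 cycles x 1000 = 0.133 mg/cycle
Max = 0.25 mg/cycle
Passes: Yes


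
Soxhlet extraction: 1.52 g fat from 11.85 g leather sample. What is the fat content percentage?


12.8%

Fat content = 1.52 / 11.85 x 100
Fat = 12.8%


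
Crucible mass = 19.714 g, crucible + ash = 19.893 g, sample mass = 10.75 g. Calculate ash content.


Ash mass = 0.179 g
Ash content = 1.67%

Ash mass = 19.893 - 19.714 = 0.179 g
Ash% = 0.179 / 10.75 x 100 = 1.67%


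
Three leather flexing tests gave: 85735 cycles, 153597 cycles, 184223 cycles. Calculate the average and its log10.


Average = 141185 cycles
log10 = 5.15

Average = (85735 + 153597 + 184223) / 3 = 141185 cycles
log10(141185) = 5.15


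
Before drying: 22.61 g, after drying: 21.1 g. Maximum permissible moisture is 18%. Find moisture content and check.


Moisture content = 6.7%
Acceptable: Yes

MC = (22.61 - 21.1) / 22.61 x 100 = 6.7%
Maximum: 18%
Acceptable: Yes


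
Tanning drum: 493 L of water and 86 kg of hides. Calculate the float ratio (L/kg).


5.7


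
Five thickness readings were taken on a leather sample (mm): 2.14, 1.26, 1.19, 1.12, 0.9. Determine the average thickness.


Sum = 2.14 + 1.26 + 1.19 + 1.12 + 0.9 = 6.61
Average = 6.61 / 5 = 1.32 mm


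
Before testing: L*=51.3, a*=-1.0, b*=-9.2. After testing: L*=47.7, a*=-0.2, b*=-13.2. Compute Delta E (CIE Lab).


dL = 47.7 - 51.3 = -3.6
da = -0.2 - (-1.0) = 0.8
db = -13.2 - (-9.2) = -4.0
dE = sqrt((-3.6)^2 + (0.8)^2 + (-4.0)^2) = 5.44


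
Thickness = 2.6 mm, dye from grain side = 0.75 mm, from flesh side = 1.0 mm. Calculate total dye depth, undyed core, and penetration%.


Total dyed = 0.75 + 1.0 = 1.75 mm
Undyed core = 2.6 - 1.75 = 0.85 mm
Penetration = 1.75 / 2.6 x 100 = 67.3%


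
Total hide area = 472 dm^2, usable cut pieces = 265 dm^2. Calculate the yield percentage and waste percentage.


Yield = 56.1%
Waste = 43.9%

Yield = 265 / 472 x 100 = 56.1%
Waste = 472 - 265 = 207 dm^2
Waste% = 100 - 56.1 = 43.9%


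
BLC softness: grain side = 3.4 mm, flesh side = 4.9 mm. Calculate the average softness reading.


4.15 mm


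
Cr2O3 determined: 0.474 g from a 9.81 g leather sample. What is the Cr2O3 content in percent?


4.83%


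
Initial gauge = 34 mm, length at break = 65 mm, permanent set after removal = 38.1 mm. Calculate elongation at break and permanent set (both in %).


Elongation at break = (65 - 34) / 34 x 100 = 91.2%
Permanent set = (38.1 - 34) / 34 x 100 = 12.1%


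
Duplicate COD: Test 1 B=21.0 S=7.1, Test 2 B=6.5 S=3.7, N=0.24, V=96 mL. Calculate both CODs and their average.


COD1 = 278.0 mg/L
COD2 = 56.0 mg/L
Average = 167.0 mg/L

COD1 = (21.0 - 7.1) x 0.24 x 8000 / 96 = 278.0 mg/L
COD2 = (6.5 - 3.7) x 0.24 x 8000 / 96 = 56.0 mg/L
Average = (278.0 + 56.0) / 2 = 167.0 mg/L


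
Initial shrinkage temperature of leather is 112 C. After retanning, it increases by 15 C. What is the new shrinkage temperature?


127 C

New Ts = 112 + 15 = 127 C


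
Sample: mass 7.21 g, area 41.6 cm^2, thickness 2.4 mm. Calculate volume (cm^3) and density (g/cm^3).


Thickness in cm = 2.4 / 10 = 0.24 cm
Volume = 41.6 x 0.24 = 9.984 cm^3
Density = 7.21 / 9.984 = 0.722 g/cm^3


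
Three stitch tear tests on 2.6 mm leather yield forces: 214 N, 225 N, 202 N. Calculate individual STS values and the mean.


STS1 = 82.3 N/mm
STS2 = 86.5 N/mm
STS3 = 77.7 N/mm
Mean = 82.2 N/mm

STS1 = 214 / 2.6 = 82.3 N/mm
STS2 = 225 / 2.6 = 86.5 N/mm
STS3 = 202 / 2.6 = 77.7 N/mm
Mean = (82.3 + 86.5 + 77.7) / 3 = 82.2 N/mm


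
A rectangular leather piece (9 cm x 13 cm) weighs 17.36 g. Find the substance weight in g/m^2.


Area = 9 x 13 = 117 cm^2
SW = 17.36 / 117 x 10000 = 1483.8 g/m^2


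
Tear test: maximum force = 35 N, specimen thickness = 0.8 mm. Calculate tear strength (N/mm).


Tear strength = force / thickness
Tear = 35 / 0.8 = 43.8 N/mm


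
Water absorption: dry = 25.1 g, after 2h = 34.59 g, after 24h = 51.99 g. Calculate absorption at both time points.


WA (2h) = (34.59 - 25.1) / 25.1 x 100 = 37.8%
WA (24h) = (51.99 - 25.1) / 25.1 x 100 = 107.1%


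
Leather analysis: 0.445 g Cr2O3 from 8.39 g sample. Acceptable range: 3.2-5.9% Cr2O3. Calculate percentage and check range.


Cr2O3% = 0.445 / 8.39 x 100 = 5.30%
Acceptable range: 3.2 to 5.9%
Within range: Yes


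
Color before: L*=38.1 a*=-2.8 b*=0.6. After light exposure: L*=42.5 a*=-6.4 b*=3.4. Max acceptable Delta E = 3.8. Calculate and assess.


dL = 4.4, da = -3.6, db = 2.8
dE = sqrt((4.4)^2 + (-3.6)^2 + (2.8)^2) = 6.34
Max = 3.8
Passes: No


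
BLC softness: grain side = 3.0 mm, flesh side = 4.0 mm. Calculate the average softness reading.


3.50 mm

Average = (3.0 + 4.0) / 2
Average = 3.50 mm


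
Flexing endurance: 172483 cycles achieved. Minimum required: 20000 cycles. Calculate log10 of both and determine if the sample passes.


log10(172483) = 5.24
log10(20000) = 4.30
Passes: Yes


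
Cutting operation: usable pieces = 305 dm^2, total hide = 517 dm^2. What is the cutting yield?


59.0%

Yield = usable / total x 100
Yield = 305 / 517 x 100 = 59.0%


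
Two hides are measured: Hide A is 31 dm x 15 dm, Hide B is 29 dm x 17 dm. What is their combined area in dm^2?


958 dm^2

Hide A area = 31 x 15 = 465 dm^2
Hide B area = 29 x 17 = 493 dm^2
Total = 465 + 493 = 958 dm^2


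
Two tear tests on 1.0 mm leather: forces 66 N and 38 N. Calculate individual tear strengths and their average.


Tear 1 = 66.0 N/mm
Tear 2 = 38.0 N/mm
Average = 52.0 N/mm

Tear 1 = 66 / 1.0 = 66.0 N/mm
Tear 2 = 38 / 1.0 = 38.0 N/mm
Average = (66.0 + 38.0) / 2 = 52.0 N/mm


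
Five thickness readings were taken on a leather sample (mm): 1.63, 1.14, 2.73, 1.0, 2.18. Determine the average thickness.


1.74 mm

Sum = 1.63 + 1.14 + 2.73 + 1.0 + 2.18 = 8.68
Average = 8.68 / 5 = 1.74 mm


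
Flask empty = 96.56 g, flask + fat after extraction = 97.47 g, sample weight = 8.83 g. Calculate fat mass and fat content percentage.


Fat mass = 97.47 - 96.56 = 0.91 g
Fat% = 0.91 / 8.83 x 100 = 10.3%


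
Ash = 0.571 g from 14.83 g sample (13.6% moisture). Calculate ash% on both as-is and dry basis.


As-is ash% = 0.571 / 14.83 x 100 = 3.85%
Dry mass = 14.83 x (100 - 13.6) / 100 = 12.81312 g
Dry-basis ash% = 0.571 / 12.81312 x 100 = 4.46%


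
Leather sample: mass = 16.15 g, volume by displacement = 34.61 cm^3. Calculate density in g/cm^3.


Density = mass / volume
Density = 16.15 / 34.61 = 0.467 g/cm^3


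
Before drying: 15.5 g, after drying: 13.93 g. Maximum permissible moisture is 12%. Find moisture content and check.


Moisture content = 10.1%
Acceptable: Yes


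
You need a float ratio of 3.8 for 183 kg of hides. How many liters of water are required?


695.4 L

Water = hide weight x target ratio
Water = 183 x 3.8 = 695.4 L


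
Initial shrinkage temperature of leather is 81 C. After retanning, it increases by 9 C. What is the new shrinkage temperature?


90 C

New Ts = 81 + 9 = 90 C


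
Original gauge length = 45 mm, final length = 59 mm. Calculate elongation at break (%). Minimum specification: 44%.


Extension = 59 - 45 = 14 mm
Elongation = 14 / 45 x 100 = 31.1%
Minimum required: 44%
Meets specification: No


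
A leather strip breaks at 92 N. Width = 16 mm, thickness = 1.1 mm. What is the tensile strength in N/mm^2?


5.23 N/mm^2


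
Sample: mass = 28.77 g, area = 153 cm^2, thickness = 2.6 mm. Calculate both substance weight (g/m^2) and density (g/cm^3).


Substance weight = 1880.4 g/m^2
Density = 0.723 g/cm^3


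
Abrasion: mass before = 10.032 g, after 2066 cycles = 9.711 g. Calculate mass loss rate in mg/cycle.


0.155 mg/cycle

Mass loss = 10.032 - 9.711 = 0.321 g
Rate = 0.321 / 2066 x 1000 = 0.155 mg/cycle


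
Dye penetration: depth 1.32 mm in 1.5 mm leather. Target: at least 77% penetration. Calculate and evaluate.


Penetration = 1.32 / 1.5 x 100 = 88.0%
Target: 77%
Meets target: Yes


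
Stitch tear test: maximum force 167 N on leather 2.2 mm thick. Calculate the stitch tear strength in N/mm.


75.9 N/mm

Stitch tear strength = force / thickness
STS = 167 / 2.2 = 75.9 N/mm


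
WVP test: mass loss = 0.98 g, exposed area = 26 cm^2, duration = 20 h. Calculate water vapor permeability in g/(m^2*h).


18.85 g/(m^2*h)

WVP = mass_loss / (area x time) x 10000
WVP = 0.98 / (26 x 20) x 10000
WVP = 0.98 / 520 x 10000 = 18.85 g/(m^2*h)
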